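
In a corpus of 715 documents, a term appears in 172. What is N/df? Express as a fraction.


IDF ratio = N / df
= 715 / 172
= 715/172

715/172


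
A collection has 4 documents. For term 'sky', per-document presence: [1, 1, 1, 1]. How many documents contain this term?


Checking each document for 'sky':
Doc 1: present
Doc 2: present
Doc 3: present
Doc 4: present
df = sum of presences = 1 + 1 + 1 + 1 = 4

4


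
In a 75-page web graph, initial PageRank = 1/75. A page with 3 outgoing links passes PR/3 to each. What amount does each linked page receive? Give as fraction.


Initial PR = 1/75 = 1/75
Outlinks = 3
Contribution per link = PR / outlinks
= 1/75 / 3
= 1/225

1/225


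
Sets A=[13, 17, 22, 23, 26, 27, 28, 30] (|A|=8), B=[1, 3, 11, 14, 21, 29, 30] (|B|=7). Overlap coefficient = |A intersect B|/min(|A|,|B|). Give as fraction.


A intersect B = [30]
|A intersect B| = 1
min(|A|, |B|) = min(8, 7) = 7
Overlap = 1 / 7 = 1/7

1/7


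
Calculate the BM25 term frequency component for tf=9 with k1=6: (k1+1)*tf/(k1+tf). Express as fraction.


BM25 TF component = (k1+1)*tf / (k1+tf)
k1 = 6, tf = 9
Numerator = (6+1)*9 = 63
Denominator = 6 + 9 = 15
= 63/15 = 21/5

21/5


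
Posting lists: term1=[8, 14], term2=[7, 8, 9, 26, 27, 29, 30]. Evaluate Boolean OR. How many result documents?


Boolean OR: find union of posting lists
term1 docs: [8, 14]
term2 docs: [7, 8, 9, 26, 27, 29, 30]
Union: [7, 8, 9, 14, 26, 27, 29, 30]
|union| = 8

8


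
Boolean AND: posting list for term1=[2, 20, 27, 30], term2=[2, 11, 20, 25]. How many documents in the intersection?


Boolean AND: find intersection of posting lists
term1 docs: [2, 20, 27, 30]
term2 docs: [2, 11, 20, 25]
Intersection: [2, 20]
|intersection| = 2

2


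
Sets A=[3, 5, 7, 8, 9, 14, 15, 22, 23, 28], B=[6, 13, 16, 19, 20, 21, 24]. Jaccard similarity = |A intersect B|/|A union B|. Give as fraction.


A intersect B = []
|A intersect B| = 0
A union B = [3, 5, 6, 7, 8, 9, 13, 14, 15, 16, 19, 20, 21, 22, 23, 24, 28]
|A union B| = 17
Jaccard = 0/17 = 0

0


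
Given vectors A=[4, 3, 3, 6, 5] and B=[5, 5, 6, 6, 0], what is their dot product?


Dot product = sum of element-wise products
A[0]*B[0] = 4*5 = 20
A[1]*B[1] = 3*5 = 15
A[2]*B[2] = 3*6 = 18
A[3]*B[3] = 6*6 = 36
A[4]*B[4] = 5*0 = 0
Sum = 20 + 15 + 18 + 36 + 0 = 89

89


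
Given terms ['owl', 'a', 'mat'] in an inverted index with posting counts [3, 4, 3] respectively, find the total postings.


Summing posting list sizes:
'owl': 3 postings
'a': 4 postings
'mat': 3 postings
Total = 3 + 4 + 3 = 10

10


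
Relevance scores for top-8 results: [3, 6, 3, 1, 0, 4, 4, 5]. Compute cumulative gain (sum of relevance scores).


Cumulative Gain = sum of relevance scores
Position 1: rel=3, running sum=3
Position 2: rel=6, running sum=9
Position 3: rel=3, running sum=12
Position 4: rel=1, running sum=13
Position 5: rel=0, running sum=13
Position 6: rel=4, running sum=17
Position 7: rel=4, running sum=21
Position 8: rel=5, running sum=26
CG = 26

26


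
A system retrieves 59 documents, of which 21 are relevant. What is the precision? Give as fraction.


Precision = relevant_retrieved / total_retrieved
= 21 / 59
= 21 / (21 + 38)
= 21/59

21/59


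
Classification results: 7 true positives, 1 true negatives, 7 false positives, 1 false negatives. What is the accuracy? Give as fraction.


Accuracy = (TP + TN) / (TP + TN + FP + FN)
TP + TN = 7 + 1 = 8
Total = 7 + 1 + 7 + 1 = 16
Accuracy = 8 / 16 = 1/2

1/2


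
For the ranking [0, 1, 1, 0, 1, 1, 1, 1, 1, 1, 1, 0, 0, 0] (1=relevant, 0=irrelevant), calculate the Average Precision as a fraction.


Computing P@k for each relevant position:
Position 1: not relevant
Position 2: relevant, P@2 = 1/2 = 1/2
Position 3: relevant, P@3 = 2/3 = 2/3
Position 4: not relevant
Position 5: relevant, P@5 = 3/5 = 3/5
Position 6: relevant, P@6 = 4/6 = 2/3
Position 7: relevant, P@7 = 5/7 = 5/7
Position 8: relevant, P@8 = 6/8 = 3/4
Position 9: relevant, P@9 = 7/9 = 7/9
Position 10: relevant, P@10 = 8/10 = 4/5
Position 11: relevant, P@11 = 9/11 = 9/11
Position 12: not relevant
Position 13: not relevant
Position 14: not relevant
Sum of P@k = 1/2 + 2/3 + 3/5 + 2/3 + 5/7 + 3/4 + 7/9 + 4/5 + 9/11 = 87229/13860
AP = 87229/13860 / 9 = 87229/124740

87229/124740


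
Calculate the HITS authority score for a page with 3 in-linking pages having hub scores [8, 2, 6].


Authority = sum of hub scores of in-linkers
In-link 1: hub score = 8
In-link 2: hub score = 2
In-link 3: hub score = 6
Authority = 8 + 2 + 6 = 16

16


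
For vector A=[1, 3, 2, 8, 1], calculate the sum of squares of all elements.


|A|^2 = sum of squared components
A[0]^2 = 1^2 = 1
A[1]^2 = 3^2 = 9
A[2]^2 = 2^2 = 4
A[3]^2 = 8^2 = 64
A[4]^2 = 1^2 = 1
Sum = 1 + 9 + 4 + 64 + 1 = 79

79


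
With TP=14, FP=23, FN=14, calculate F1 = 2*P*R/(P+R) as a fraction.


F1 = 2 * P * R / (P + R)
P = TP/(TP+FP) = 14/37 = 14/37
R = TP/(TP+FN) = 14/28 = 1/2
2 * P * R = 2 * 14/37 * 1/2 = 14/37
P + R = 14/37 + 1/2 = 65/74
F1 = 14/37 / 65/74 = 28/65

28/65


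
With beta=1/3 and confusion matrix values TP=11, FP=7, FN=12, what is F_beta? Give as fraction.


P = TP/(TP+FP) = 11/18 = 11/18
R = TP/(TP+FN) = 11/23 = 11/23
beta^2 = 1/3^2 = 1/9
(1 + beta^2) = 10/9
Numerator = (1+beta^2)*P*R = 605/1863
Denominator = beta^2*P + R = 11/162 + 11/23 = 2035/3726
F_beta = 22/37

22/37


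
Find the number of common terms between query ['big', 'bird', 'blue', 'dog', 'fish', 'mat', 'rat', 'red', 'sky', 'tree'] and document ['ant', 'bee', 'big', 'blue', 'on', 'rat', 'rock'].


Query terms: ['big', 'bird', 'blue', 'dog', 'fish', 'mat', 'rat', 'red', 'sky', 'tree']
Document terms: ['ant', 'bee', 'big', 'blue', 'on', 'rat', 'rock']
Common terms: ['big', 'blue', 'rat']
Overlap count = 3

3


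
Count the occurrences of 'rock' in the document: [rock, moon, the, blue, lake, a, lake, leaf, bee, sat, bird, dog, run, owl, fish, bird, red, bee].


Document has 18 words
Scanning for 'rock':
Found at positions: [0]
Count = 1

1


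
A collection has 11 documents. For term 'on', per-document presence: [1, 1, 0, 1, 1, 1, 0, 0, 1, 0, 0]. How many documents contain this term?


Checking each document for 'on':
Doc 1: present
Doc 2: present
Doc 3: absent
Doc 4: present
Doc 5: present
Doc 6: present
Doc 7: absent
Doc 8: absent
Doc 9: present
Doc 10: absent
Doc 11: absent
df = sum of presences = 1 + 1 + 0 + 1 + 1 + 1 + 0 + 0 + 1 + 0 + 0 = 6

6


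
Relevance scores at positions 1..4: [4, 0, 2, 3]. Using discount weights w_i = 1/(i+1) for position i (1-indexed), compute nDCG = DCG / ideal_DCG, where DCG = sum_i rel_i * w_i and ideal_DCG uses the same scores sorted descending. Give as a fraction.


Position discount weights w_i = 1/(i+1) for i=1..4:
Weights = [1/2, 1/3, 1/4, 1/5]
Actual relevance: [4, 0, 2, 3]
DCG = 4/2 + 0/3 + 2/4 + 3/5 = 31/10
Ideal relevance (sorted desc): [4, 3, 2, 0]
Ideal DCG = 4/2 + 3/3 + 2/4 + 0/5 = 7/2
nDCG = DCG / ideal_DCG = 31/10 / 7/2 = 31/35

31/35


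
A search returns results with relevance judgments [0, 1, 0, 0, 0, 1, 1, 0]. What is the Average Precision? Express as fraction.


Computing P@k for each relevant position:
Position 1: not relevant
Position 2: relevant, P@2 = 1/2 = 1/2
Position 3: not relevant
Position 4: not relevant
Position 5: not relevant
Position 6: relevant, P@6 = 2/6 = 1/3
Position 7: relevant, P@7 = 3/7 = 3/7
Position 8: not relevant
Sum of P@k = 1/2 + 1/3 + 3/7 = 53/42
AP = 53/42 / 3 = 53/126

53/126


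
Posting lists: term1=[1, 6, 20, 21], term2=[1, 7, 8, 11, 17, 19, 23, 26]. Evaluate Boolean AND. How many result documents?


Boolean AND: find intersection of posting lists
term1 docs: [1, 6, 20, 21]
term2 docs: [1, 7, 8, 11, 17, 19, 23, 26]
Intersection: [1]
|intersection| = 1

1


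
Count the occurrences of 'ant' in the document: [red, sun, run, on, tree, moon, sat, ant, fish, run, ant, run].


Document has 12 words
Scanning for 'ant':
Found at positions: [7, 10]
Count = 2

2


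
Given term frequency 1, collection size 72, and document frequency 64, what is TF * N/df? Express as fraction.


TF * (N/df)
= 1 * (72/64)
= 1 * 9/8
= 9/8

9/8


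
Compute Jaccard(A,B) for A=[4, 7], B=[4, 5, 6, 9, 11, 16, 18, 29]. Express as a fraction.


A intersect B = [4]
|A intersect B| = 1
A union B = [4, 5, 6, 7, 9, 11, 16, 18, 29]
|A union B| = 9
Jaccard = 1/9 = 1/9

1/9


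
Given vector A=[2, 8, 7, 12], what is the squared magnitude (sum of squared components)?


|A|^2 = sum of squared components
A[0]^2 = 2^2 = 4
A[1]^2 = 8^2 = 64
A[2]^2 = 7^2 = 49
A[3]^2 = 12^2 = 144
Sum = 4 + 64 + 49 + 144 = 261

261


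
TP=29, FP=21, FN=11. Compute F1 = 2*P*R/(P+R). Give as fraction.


F1 = 2 * P * R / (P + R)
P = TP/(TP+FP) = 29/50 = 29/50
R = TP/(TP+FN) = 29/40 = 29/40
2 * P * R = 2 * 29/50 * 29/40 = 841/1000
P + R = 29/50 + 29/40 = 261/200
F1 = 841/1000 / 261/200 = 29/45

29/45


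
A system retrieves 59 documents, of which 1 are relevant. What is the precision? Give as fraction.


Precision = relevant_retrieved / total_retrieved
= 1 / 59
= 1 / (1 + 58)
= 1/59

1/59


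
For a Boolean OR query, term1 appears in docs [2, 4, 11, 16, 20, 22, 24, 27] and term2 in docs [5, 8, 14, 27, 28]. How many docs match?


Boolean OR: find union of posting lists
term1 docs: [2, 4, 11, 16, 20, 22, 24, 27]
term2 docs: [5, 8, 14, 27, 28]
Union: [2, 4, 5, 8, 11, 14, 16, 20, 22, 24, 27, 28]
|union| = 12

12


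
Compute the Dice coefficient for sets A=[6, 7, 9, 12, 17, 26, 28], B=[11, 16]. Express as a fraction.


A intersect B = []
|A intersect B| = 0
|A| = 7, |B| = 2
Dice = 2*0 / (7+2)
= 0 / 9 = 0

0


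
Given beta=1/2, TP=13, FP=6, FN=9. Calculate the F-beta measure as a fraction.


P = TP/(TP+FP) = 13/19 = 13/19
R = TP/(TP+FN) = 13/22 = 13/22
beta^2 = 1/2^2 = 1/4
(1 + beta^2) = 5/4
Numerator = (1+beta^2)*P*R = 845/1672
Denominator = beta^2*P + R = 13/76 + 13/22 = 637/836
F_beta = 65/98

65/98


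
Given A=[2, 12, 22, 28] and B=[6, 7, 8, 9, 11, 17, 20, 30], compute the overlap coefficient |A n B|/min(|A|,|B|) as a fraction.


A intersect B = []
|A intersect B| = 0
min(|A|, |B|) = min(4, 8) = 4
Overlap = 0 / 4 = 0

0


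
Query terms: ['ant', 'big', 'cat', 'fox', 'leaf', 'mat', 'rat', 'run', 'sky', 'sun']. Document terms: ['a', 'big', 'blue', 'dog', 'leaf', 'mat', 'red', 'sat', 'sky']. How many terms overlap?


Query terms: ['ant', 'big', 'cat', 'fox', 'leaf', 'mat', 'rat', 'run', 'sky', 'sun']
Document terms: ['a', 'big', 'blue', 'dog', 'leaf', 'mat', 'red', 'sat', 'sky']
Common terms: ['big', 'leaf', 'mat', 'sky']
Overlap count = 4

4


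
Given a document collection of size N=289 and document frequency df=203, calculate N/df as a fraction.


IDF ratio = N / df
= 289 / 203
= 289/203

289/203


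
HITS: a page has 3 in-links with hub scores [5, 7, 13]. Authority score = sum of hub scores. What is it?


Authority = sum of hub scores of in-linkers
In-link 1: hub score = 5
In-link 2: hub score = 7
In-link 3: hub score = 13
Authority = 5 + 7 + 13 = 25

25


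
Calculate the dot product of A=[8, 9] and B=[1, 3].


Dot product = sum of element-wise products
A[0]*B[0] = 8*1 = 8
A[1]*B[1] = 9*3 = 27
Sum = 8 + 27 = 35

35


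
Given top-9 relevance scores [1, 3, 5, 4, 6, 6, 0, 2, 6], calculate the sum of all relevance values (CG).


Cumulative Gain = sum of relevance scores
Position 1: rel=1, running sum=1
Position 2: rel=3, running sum=4
Position 3: rel=5, running sum=9
Position 4: rel=4, running sum=13
Position 5: rel=6, running sum=19
Position 6: rel=6, running sum=25
Position 7: rel=0, running sum=25
Position 8: rel=2, running sum=27
Position 9: rel=6, running sum=33
CG = 33

33


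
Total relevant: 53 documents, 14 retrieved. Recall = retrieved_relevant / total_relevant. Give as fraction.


Recall = retrieved_relevant / total_relevant
= 14 / 53
= 14 / (14 + 39)
= 14/53

14/53


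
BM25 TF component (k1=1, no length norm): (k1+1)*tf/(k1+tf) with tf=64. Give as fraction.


BM25 TF component = (k1+1)*tf / (k1+tf)
k1 = 1, tf = 64
Numerator = (1+1)*64 = 128
Denominator = 1 + 64 = 65
= 128/65 = 128/65

128/65


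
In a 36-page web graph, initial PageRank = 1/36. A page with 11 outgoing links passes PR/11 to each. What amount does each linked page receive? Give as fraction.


Initial PR = 1/36 = 1/36
Outlinks = 11
Contribution per link = PR / outlinks
= 1/36 / 11
= 1/396

1/396


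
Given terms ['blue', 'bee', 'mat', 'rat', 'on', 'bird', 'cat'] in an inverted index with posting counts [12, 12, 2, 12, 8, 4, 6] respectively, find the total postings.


Summing posting list sizes:
'blue': 12 postings
'bee': 12 postings
'mat': 2 postings
'rat': 12 postings
'on': 8 postings
'bird': 4 postings
'cat': 6 postings
Total = 12 + 12 + 2 + 12 + 8 + 4 + 6 = 56

56


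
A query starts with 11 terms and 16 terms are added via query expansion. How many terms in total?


Original terms: 11
Expansion terms: 16
Total = 11 + 16 = 27

27


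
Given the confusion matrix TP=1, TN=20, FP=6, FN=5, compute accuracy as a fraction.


Accuracy = (TP + TN) / (TP + TN + FP + FN)
TP + TN = 1 + 20 = 21
Total = 1 + 20 + 6 + 5 = 32
Accuracy = 21 / 32 = 21/32

21/32


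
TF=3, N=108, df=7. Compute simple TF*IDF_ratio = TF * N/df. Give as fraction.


TF * (N/df)
= 3 * (108/7)
= 3 * 108/7
= 324/7

324/7


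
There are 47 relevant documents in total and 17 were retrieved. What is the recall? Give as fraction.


Recall = retrieved_relevant / total_relevant
= 17 / 47
= 17 / (17 + 30)
= 17/47

17/47


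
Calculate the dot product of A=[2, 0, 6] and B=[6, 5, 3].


Dot product = sum of element-wise products
A[0]*B[0] = 2*6 = 12
A[1]*B[1] = 0*5 = 0
A[2]*B[2] = 6*3 = 18
Sum = 12 + 0 + 18 = 30

30


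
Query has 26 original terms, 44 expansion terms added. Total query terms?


Original terms: 26
Expansion terms: 44
Total = 26 + 44 = 70

70


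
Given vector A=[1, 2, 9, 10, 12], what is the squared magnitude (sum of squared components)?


|A|^2 = sum of squared components
A[0]^2 = 1^2 = 1
A[1]^2 = 2^2 = 4
A[2]^2 = 9^2 = 81
A[3]^2 = 10^2 = 100
A[4]^2 = 12^2 = 144
Sum = 1 + 4 + 81 + 100 + 144 = 330

330


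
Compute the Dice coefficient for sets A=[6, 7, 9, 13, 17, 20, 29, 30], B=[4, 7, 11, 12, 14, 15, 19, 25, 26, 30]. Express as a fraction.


A intersect B = [7, 30]
|A intersect B| = 2
|A| = 8, |B| = 10
Dice = 2*2 / (8+10)
= 4 / 18 = 2/9

2/9


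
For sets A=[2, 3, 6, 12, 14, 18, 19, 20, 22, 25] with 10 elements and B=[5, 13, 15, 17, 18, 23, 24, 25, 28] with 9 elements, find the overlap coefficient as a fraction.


A intersect B = [18, 25]
|A intersect B| = 2
min(|A|, |B|) = min(10, 9) = 9
Overlap = 2 / 9 = 2/9

2/9


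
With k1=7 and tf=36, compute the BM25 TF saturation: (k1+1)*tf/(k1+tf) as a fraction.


BM25 TF component = (k1+1)*tf / (k1+tf)
k1 = 7, tf = 36
Numerator = (7+1)*36 = 288
Denominator = 7 + 36 = 43
= 288/43 = 288/43

288/43


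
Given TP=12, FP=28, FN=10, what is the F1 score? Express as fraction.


F1 = 2 * P * R / (P + R)
P = TP/(TP+FP) = 12/40 = 3/10
R = TP/(TP+FN) = 12/22 = 6/11
2 * P * R = 2 * 3/10 * 6/11 = 18/55
P + R = 3/10 + 6/11 = 93/110
F1 = 18/55 / 93/110 = 12/31

12/31


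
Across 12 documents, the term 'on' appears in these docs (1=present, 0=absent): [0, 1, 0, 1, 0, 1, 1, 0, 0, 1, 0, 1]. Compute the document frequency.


Checking each document for 'on':
Doc 1: absent
Doc 2: present
Doc 3: absent
Doc 4: present
Doc 5: absent
Doc 6: present
Doc 7: present
Doc 8: absent
Doc 9: absent
Doc 10: present
Doc 11: absent
Doc 12: present
df = sum of presences = 0 + 1 + 0 + 1 + 0 + 1 + 1 + 0 + 0 + 1 + 0 + 1 = 6

6


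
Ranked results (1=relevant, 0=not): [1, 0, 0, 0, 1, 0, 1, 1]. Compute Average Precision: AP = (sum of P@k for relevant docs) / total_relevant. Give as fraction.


Computing P@k for each relevant position:
Position 1: relevant, P@1 = 1/1 = 1
Position 2: not relevant
Position 3: not relevant
Position 4: not relevant
Position 5: relevant, P@5 = 2/5 = 2/5
Position 6: not relevant
Position 7: relevant, P@7 = 3/7 = 3/7
Position 8: relevant, P@8 = 4/8 = 1/2
Sum of P@k = 1 + 2/5 + 3/7 + 1/2 = 163/70
AP = 163/70 / 4 = 163/280

163/280


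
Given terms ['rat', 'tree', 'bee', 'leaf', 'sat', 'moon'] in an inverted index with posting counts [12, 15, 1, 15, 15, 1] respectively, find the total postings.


Summing posting list sizes:
'rat': 12 postings
'tree': 15 postings
'bee': 1 postings
'leaf': 15 postings
'sat': 15 postings
'moon': 1 postings
Total = 12 + 15 + 1 + 15 + 15 + 1 = 59

59


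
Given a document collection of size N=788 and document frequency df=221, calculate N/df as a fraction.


IDF ratio = N / df
= 788 / 221
= 788/221

788/221


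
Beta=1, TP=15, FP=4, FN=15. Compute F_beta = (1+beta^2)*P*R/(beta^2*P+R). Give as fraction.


P = TP/(TP+FP) = 15/19 = 15/19
R = TP/(TP+FN) = 15/30 = 1/2
beta^2 = 1^2 = 1
(1 + beta^2) = 2
Numerator = (1+beta^2)*P*R = 15/19
Denominator = beta^2*P + R = 15/19 + 1/2 = 49/38
F_beta = 30/49

30/49


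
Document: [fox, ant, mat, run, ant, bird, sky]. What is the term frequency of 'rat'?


Document has 7 words
Scanning for 'rat':
Term not found in document
Count = 0

0


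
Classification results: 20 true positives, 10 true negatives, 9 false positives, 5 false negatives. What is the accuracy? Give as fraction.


Accuracy = (TP + TN) / (TP + TN + FP + FN)
TP + TN = 20 + 10 = 30
Total = 20 + 10 + 9 + 5 = 44
Accuracy = 30 / 44 = 15/22

15/22


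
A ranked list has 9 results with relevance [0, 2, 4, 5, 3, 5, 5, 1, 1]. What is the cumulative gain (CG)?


Cumulative Gain = sum of relevance scores
Position 1: rel=0, running sum=0
Position 2: rel=2, running sum=2
Position 3: rel=4, running sum=6
Position 4: rel=5, running sum=11
Position 5: rel=3, running sum=14
Position 6: rel=5, running sum=19
Position 7: rel=5, running sum=24
Position 8: rel=1, running sum=25
Position 9: rel=1, running sum=26
CG = 26

26


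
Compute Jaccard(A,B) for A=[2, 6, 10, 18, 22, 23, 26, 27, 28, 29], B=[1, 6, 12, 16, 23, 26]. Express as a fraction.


A intersect B = [6, 23, 26]
|A intersect B| = 3
A union B = [1, 2, 6, 10, 12, 16, 18, 22, 23, 26, 27, 28, 29]
|A union B| = 13
Jaccard = 3/13 = 3/13

3/13


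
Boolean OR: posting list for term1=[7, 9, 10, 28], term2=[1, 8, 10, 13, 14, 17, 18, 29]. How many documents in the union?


Boolean OR: find union of posting lists
term1 docs: [7, 9, 10, 28]
term2 docs: [1, 8, 10, 13, 14, 17, 18, 29]
Union: [1, 7, 8, 9, 10, 13, 14, 17, 18, 28, 29]
|union| = 11

11


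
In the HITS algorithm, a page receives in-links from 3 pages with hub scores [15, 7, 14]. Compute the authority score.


Authority = sum of hub scores of in-linkers
In-link 1: hub score = 15
In-link 2: hub score = 7
In-link 3: hub score = 14
Authority = 15 + 7 + 14 = 36

36


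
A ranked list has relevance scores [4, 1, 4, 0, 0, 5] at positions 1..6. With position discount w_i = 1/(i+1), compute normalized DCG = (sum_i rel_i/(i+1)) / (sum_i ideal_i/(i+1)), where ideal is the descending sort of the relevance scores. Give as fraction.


Position discount weights w_i = 1/(i+1) for i=1..6:
Weights = [1/2, 1/3, 1/4, 1/5, 1/6, 1/7]
Actual relevance: [4, 1, 4, 0, 0, 5]
DCG = 4/2 + 1/3 + 4/4 + 0/5 + 0/6 + 5/7 = 85/21
Ideal relevance (sorted desc): [5, 4, 4, 1, 0, 0]
Ideal DCG = 5/2 + 4/3 + 4/4 + 1/5 + 0/6 + 0/7 = 151/30
nDCG = DCG / ideal_DCG = 85/21 / 151/30 = 850/1057

850/1057


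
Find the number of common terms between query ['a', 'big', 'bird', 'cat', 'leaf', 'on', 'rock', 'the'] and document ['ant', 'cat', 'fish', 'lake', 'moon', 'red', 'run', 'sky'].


Query terms: ['a', 'big', 'bird', 'cat', 'leaf', 'on', 'rock', 'the']
Document terms: ['ant', 'cat', 'fish', 'lake', 'moon', 'red', 'run', 'sky']
Common terms: ['cat']
Overlap count = 1

1


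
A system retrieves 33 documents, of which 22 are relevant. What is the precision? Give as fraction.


Precision = relevant_retrieved / total_retrieved
= 22 / 33
= 22 / (22 + 11)
= 2/3

2/3


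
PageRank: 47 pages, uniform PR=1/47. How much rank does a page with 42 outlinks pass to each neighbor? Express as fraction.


Initial PR = 1/47 = 1/47
Outlinks = 42
Contribution per link = PR / outlinks
= 1/47 / 42
= 1/1974

1/1974


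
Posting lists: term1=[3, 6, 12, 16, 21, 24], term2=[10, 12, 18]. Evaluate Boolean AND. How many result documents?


Boolean AND: find intersection of posting lists
term1 docs: [3, 6, 12, 16, 21, 24]
term2 docs: [10, 12, 18]
Intersection: [12]
|intersection| = 1

1


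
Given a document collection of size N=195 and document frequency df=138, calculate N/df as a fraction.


IDF ratio = N / df
= 195 / 138
= 65/46

65/46


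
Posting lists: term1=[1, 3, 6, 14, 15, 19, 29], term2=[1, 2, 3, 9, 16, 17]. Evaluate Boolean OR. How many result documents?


Boolean OR: find union of posting lists
term1 docs: [1, 3, 6, 14, 15, 19, 29]
term2 docs: [1, 2, 3, 9, 16, 17]
Union: [1, 2, 3, 6, 9, 14, 15, 16, 17, 19, 29]
|union| = 11

11


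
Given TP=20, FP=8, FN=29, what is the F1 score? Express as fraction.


F1 = 2 * P * R / (P + R)
P = TP/(TP+FP) = 20/28 = 5/7
R = TP/(TP+FN) = 20/49 = 20/49
2 * P * R = 2 * 5/7 * 20/49 = 200/343
P + R = 5/7 + 20/49 = 55/49
F1 = 200/343 / 55/49 = 40/77

40/77


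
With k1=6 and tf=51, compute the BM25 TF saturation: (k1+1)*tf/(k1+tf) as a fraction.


BM25 TF component = (k1+1)*tf / (k1+tf)
k1 = 6, tf = 51
Numerator = (6+1)*51 = 357
Denominator = 6 + 51 = 57
= 357/57 = 119/19

119/19


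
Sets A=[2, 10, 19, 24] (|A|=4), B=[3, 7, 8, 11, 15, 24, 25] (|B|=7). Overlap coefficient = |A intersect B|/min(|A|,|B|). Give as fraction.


A intersect B = [24]
|A intersect B| = 1
min(|A|, |B|) = min(4, 7) = 4
Overlap = 1 / 4 = 1/4

1/4


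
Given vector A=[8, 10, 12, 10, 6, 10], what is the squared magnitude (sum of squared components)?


|A|^2 = sum of squared components
A[0]^2 = 8^2 = 64
A[1]^2 = 10^2 = 100
A[2]^2 = 12^2 = 144
A[3]^2 = 10^2 = 100
A[4]^2 = 6^2 = 36
A[5]^2 = 10^2 = 100
Sum = 64 + 100 + 144 + 100 + 36 + 100 = 544

544


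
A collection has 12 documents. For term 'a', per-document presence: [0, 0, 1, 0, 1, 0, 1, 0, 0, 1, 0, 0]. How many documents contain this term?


Checking each document for 'a':
Doc 1: absent
Doc 2: absent
Doc 3: present
Doc 4: absent
Doc 5: present
Doc 6: absent
Doc 7: present
Doc 8: absent
Doc 9: absent
Doc 10: present
Doc 11: absent
Doc 12: absent
df = sum of presences = 0 + 0 + 1 + 0 + 1 + 0 + 1 + 0 + 0 + 1 + 0 + 0 = 4

4


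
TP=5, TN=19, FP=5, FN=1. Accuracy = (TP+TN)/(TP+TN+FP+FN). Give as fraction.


Accuracy = (TP + TN) / (TP + TN + FP + FN)
TP + TN = 5 + 19 = 24
Total = 5 + 19 + 5 + 1 = 30
Accuracy = 24 / 30 = 4/5

4/5


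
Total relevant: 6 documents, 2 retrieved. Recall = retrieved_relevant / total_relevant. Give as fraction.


Recall = retrieved_relevant / total_relevant
= 2 / 6
= 2 / (2 + 4)
= 1/3

1/3


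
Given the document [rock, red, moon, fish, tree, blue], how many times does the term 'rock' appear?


Document has 6 words
Scanning for 'rock':
Found at positions: [0]
Count = 1

1


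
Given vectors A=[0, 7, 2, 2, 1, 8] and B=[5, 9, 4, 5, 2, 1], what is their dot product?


Dot product = sum of element-wise products
A[0]*B[0] = 0*5 = 0
A[1]*B[1] = 7*9 = 63
A[2]*B[2] = 2*4 = 8
A[3]*B[3] = 2*5 = 10
A[4]*B[4] = 1*2 = 2
A[5]*B[5] = 8*1 = 8
Sum = 0 + 63 + 8 + 10 + 2 + 8 = 91

91


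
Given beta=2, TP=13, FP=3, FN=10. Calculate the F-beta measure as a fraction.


P = TP/(TP+FP) = 13/16 = 13/16
R = TP/(TP+FN) = 13/23 = 13/23
beta^2 = 2^2 = 4
(1 + beta^2) = 5
Numerator = (1+beta^2)*P*R = 845/368
Denominator = beta^2*P + R = 13/4 + 13/23 = 351/92
F_beta = 65/108

65/108


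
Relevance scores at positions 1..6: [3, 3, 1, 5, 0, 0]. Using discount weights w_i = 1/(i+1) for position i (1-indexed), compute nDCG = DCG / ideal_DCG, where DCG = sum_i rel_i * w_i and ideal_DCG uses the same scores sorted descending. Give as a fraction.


Position discount weights w_i = 1/(i+1) for i=1..6:
Weights = [1/2, 1/3, 1/4, 1/5, 1/6, 1/7]
Actual relevance: [3, 3, 1, 5, 0, 0]
DCG = 3/2 + 3/3 + 1/4 + 5/5 + 0/6 + 0/7 = 15/4
Ideal relevance (sorted desc): [5, 3, 3, 1, 0, 0]
Ideal DCG = 5/2 + 3/3 + 3/4 + 1/5 + 0/6 + 0/7 = 89/20
nDCG = DCG / ideal_DCG = 15/4 / 89/20 = 75/89

75/89


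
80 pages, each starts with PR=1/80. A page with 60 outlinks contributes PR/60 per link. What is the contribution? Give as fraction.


Initial PR = 1/80 = 1/80
Outlinks = 60
Contribution per link = PR / outlinks
= 1/80 / 60
= 1/4800

1/4800


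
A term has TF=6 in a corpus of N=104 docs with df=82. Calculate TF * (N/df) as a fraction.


TF * (N/df)
= 6 * (104/82)
= 6 * 52/41
= 312/41

312/41


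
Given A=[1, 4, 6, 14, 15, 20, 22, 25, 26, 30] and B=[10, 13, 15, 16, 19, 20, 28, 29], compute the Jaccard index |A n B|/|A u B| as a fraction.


A intersect B = [15, 20]
|A intersect B| = 2
A union B = [1, 4, 6, 10, 13, 14, 15, 16, 19, 20, 22, 25, 26, 28, 29, 30]
|A union B| = 16
Jaccard = 2/16 = 1/8

1/8


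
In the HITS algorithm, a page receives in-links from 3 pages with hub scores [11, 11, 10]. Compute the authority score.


Authority = sum of hub scores of in-linkers
In-link 1: hub score = 11
In-link 2: hub score = 11
In-link 3: hub score = 10
Authority = 11 + 11 + 10 = 32

32


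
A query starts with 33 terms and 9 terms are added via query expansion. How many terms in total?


Original terms: 33
Expansion terms: 9
Total = 33 + 9 = 42

42


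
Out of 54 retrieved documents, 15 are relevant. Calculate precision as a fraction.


Precision = relevant_retrieved / total_retrieved
= 15 / 54
= 15 / (15 + 39)
= 5/18

5/18


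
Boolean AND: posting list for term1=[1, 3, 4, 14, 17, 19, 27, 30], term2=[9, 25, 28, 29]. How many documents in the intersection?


Boolean AND: find intersection of posting lists
term1 docs: [1, 3, 4, 14, 17, 19, 27, 30]
term2 docs: [9, 25, 28, 29]
Intersection: []
|intersection| = 0

0


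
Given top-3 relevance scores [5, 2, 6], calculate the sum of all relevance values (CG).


Cumulative Gain = sum of relevance scores
Position 1: rel=5, running sum=5
Position 2: rel=2, running sum=7
Position 3: rel=6, running sum=13
CG = 13

13


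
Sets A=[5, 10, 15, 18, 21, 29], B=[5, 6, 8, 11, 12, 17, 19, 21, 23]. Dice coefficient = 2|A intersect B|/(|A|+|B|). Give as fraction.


A intersect B = [5, 21]
|A intersect B| = 2
|A| = 6, |B| = 9
Dice = 2*2 / (6+9)
= 4 / 15 = 4/15

4/15


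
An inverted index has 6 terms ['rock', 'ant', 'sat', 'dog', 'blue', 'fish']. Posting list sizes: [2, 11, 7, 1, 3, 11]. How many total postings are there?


Summing posting list sizes:
'rock': 2 postings
'ant': 11 postings
'sat': 7 postings
'dog': 1 postings
'blue': 3 postings
'fish': 11 postings
Total = 2 + 11 + 7 + 1 + 3 + 11 = 35

35


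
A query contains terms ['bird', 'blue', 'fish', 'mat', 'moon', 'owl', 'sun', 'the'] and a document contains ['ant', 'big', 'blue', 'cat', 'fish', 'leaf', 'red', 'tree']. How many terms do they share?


Query terms: ['bird', 'blue', 'fish', 'mat', 'moon', 'owl', 'sun', 'the']
Document terms: ['ant', 'big', 'blue', 'cat', 'fish', 'leaf', 'red', 'tree']
Common terms: ['blue', 'fish']
Overlap count = 2

2


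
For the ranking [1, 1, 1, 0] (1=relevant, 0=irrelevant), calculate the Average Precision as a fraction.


Computing P@k for each relevant position:
Position 1: relevant, P@1 = 1/1 = 1
Position 2: relevant, P@2 = 2/2 = 1
Position 3: relevant, P@3 = 3/3 = 1
Position 4: not relevant
Sum of P@k = 1 + 1 + 1 = 3
AP = 3 / 3 = 1

1


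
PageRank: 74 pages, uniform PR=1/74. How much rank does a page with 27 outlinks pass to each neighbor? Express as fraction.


Initial PR = 1/74 = 1/74
Outlinks = 27
Contribution per link = PR / outlinks
= 1/74 / 27
= 1/1998

1/1998


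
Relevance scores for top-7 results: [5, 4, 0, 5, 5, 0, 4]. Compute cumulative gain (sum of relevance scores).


Cumulative Gain = sum of relevance scores
Position 1: rel=5, running sum=5
Position 2: rel=4, running sum=9
Position 3: rel=0, running sum=9
Position 4: rel=5, running sum=14
Position 5: rel=5, running sum=19
Position 6: rel=0, running sum=19
Position 7: rel=4, running sum=23
CG = 23

23


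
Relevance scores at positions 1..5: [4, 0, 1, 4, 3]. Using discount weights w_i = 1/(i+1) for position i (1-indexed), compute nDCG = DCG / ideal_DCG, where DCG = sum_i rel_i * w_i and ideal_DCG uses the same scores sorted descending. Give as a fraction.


Position discount weights w_i = 1/(i+1) for i=1..5:
Weights = [1/2, 1/3, 1/4, 1/5, 1/6]
Actual relevance: [4, 0, 1, 4, 3]
DCG = 4/2 + 0/3 + 1/4 + 4/5 + 3/6 = 71/20
Ideal relevance (sorted desc): [4, 4, 3, 1, 0]
Ideal DCG = 4/2 + 4/3 + 3/4 + 1/5 + 0/6 = 257/60
nDCG = DCG / ideal_DCG = 71/20 / 257/60 = 213/257

213/257


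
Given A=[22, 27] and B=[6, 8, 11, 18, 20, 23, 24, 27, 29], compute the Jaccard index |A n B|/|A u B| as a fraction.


A intersect B = [27]
|A intersect B| = 1
A union B = [6, 8, 11, 18, 20, 22, 23, 24, 27, 29]
|A union B| = 10
Jaccard = 1/10 = 1/10

1/10


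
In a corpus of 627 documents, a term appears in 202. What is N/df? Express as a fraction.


IDF ratio = N / df
= 627 / 202
= 627/202

627/202


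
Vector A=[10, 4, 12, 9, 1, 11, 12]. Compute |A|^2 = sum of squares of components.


|A|^2 = sum of squared components
A[0]^2 = 10^2 = 100
A[1]^2 = 4^2 = 16
A[2]^2 = 12^2 = 144
A[3]^2 = 9^2 = 81
A[4]^2 = 1^2 = 1
A[5]^2 = 11^2 = 121
A[6]^2 = 12^2 = 144
Sum = 100 + 16 + 144 + 81 + 1 + 121 + 144 = 607

607


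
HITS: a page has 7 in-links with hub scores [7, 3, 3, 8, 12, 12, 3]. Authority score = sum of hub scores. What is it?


Authority = sum of hub scores of in-linkers
In-link 1: hub score = 7
In-link 2: hub score = 3
In-link 3: hub score = 3
In-link 4: hub score = 8
In-link 5: hub score = 12
In-link 6: hub score = 12
In-link 7: hub score = 3
Authority = 7 + 3 + 3 + 8 + 12 + 12 + 3 = 48

48


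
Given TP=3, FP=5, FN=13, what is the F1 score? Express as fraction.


F1 = 2 * P * R / (P + R)
P = TP/(TP+FP) = 3/8 = 3/8
R = TP/(TP+FN) = 3/16 = 3/16
2 * P * R = 2 * 3/8 * 3/16 = 9/64
P + R = 3/8 + 3/16 = 9/16
F1 = 9/64 / 9/16 = 1/4

1/4


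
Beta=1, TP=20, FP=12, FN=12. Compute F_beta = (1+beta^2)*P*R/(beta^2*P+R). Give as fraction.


P = TP/(TP+FP) = 20/32 = 5/8
R = TP/(TP+FN) = 20/32 = 5/8
beta^2 = 1^2 = 1
(1 + beta^2) = 2
Numerator = (1+beta^2)*P*R = 25/32
Denominator = beta^2*P + R = 5/8 + 5/8 = 5/4
F_beta = 5/8

5/8


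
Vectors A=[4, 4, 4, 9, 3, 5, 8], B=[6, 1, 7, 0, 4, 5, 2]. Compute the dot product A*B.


Dot product = sum of element-wise products
A[0]*B[0] = 4*6 = 24
A[1]*B[1] = 4*1 = 4
A[2]*B[2] = 4*7 = 28
A[3]*B[3] = 9*0 = 0
A[4]*B[4] = 3*4 = 12
A[5]*B[5] = 5*5 = 25
A[6]*B[6] = 8*2 = 16
Sum = 24 + 4 + 28 + 0 + 12 + 25 + 16 = 109

109


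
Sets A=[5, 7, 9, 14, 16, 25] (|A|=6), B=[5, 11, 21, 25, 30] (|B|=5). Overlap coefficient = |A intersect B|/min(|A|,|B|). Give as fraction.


A intersect B = [5, 25]
|A intersect B| = 2
min(|A|, |B|) = min(6, 5) = 5
Overlap = 2 / 5 = 2/5

2/5


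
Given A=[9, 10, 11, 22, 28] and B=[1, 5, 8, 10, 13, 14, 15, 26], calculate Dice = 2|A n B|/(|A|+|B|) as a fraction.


A intersect B = [10]
|A intersect B| = 1
|A| = 5, |B| = 8
Dice = 2*1 / (5+8)
= 2 / 13 = 2/13

2/13


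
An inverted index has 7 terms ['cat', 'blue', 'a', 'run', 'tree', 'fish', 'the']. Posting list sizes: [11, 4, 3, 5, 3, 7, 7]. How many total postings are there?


Summing posting list sizes:
'cat': 11 postings
'blue': 4 postings
'a': 3 postings
'run': 5 postings
'tree': 3 postings
'fish': 7 postings
'the': 7 postings
Total = 11 + 4 + 3 + 5 + 3 + 7 + 7 = 40

40


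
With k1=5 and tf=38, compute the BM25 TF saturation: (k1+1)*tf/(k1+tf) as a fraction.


BM25 TF component = (k1+1)*tf / (k1+tf)
k1 = 5, tf = 38
Numerator = (5+1)*38 = 228
Denominator = 5 + 38 = 43
= 228/43 = 228/43

228/43


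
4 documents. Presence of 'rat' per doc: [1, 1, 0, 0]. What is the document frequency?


Checking each document for 'rat':
Doc 1: present
Doc 2: present
Doc 3: absent
Doc 4: absent
df = sum of presences = 1 + 1 + 0 + 0 = 2

2


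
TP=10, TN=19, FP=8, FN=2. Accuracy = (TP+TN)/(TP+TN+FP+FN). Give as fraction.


Accuracy = (TP + TN) / (TP + TN + FP + FN)
TP + TN = 10 + 19 = 29
Total = 10 + 19 + 8 + 2 = 39
Accuracy = 29 / 39 = 29/39

29/39


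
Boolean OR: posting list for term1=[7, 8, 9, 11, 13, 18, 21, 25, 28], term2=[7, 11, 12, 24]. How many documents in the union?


Boolean OR: find union of posting lists
term1 docs: [7, 8, 9, 11, 13, 18, 21, 25, 28]
term2 docs: [7, 11, 12, 24]
Union: [7, 8, 9, 11, 12, 13, 18, 21, 24, 25, 28]
|union| = 11

11


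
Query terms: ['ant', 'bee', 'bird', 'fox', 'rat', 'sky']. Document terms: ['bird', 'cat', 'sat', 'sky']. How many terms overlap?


Query terms: ['ant', 'bee', 'bird', 'fox', 'rat', 'sky']
Document terms: ['bird', 'cat', 'sat', 'sky']
Common terms: ['bird', 'sky']
Overlap count = 2

2


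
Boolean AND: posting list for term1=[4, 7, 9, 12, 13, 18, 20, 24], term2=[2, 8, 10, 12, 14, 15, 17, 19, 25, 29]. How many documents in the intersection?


Boolean AND: find intersection of posting lists
term1 docs: [4, 7, 9, 12, 13, 18, 20, 24]
term2 docs: [2, 8, 10, 12, 14, 15, 17, 19, 25, 29]
Intersection: [12]
|intersection| = 1

1


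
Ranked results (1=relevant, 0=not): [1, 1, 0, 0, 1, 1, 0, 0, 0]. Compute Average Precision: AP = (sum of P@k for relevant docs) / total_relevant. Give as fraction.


Computing P@k for each relevant position:
Position 1: relevant, P@1 = 1/1 = 1
Position 2: relevant, P@2 = 2/2 = 1
Position 3: not relevant
Position 4: not relevant
Position 5: relevant, P@5 = 3/5 = 3/5
Position 6: relevant, P@6 = 4/6 = 2/3
Position 7: not relevant
Position 8: not relevant
Position 9: not relevant
Sum of P@k = 1 + 1 + 3/5 + 2/3 = 49/15
AP = 49/15 / 4 = 49/60

49/60


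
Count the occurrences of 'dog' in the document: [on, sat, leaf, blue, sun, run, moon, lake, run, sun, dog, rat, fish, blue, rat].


Document has 15 words
Scanning for 'dog':
Found at positions: [10]
Count = 1

1


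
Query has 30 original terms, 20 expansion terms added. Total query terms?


Original terms: 30
Expansion terms: 20
Total = 30 + 20 = 50

50


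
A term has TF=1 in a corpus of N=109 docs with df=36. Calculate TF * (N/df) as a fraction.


TF * (N/df)
= 1 * (109/36)
= 1 * 109/36
= 109/36

109/36


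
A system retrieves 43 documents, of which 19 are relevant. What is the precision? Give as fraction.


Precision = relevant_retrieved / total_retrieved
= 19 / 43
= 19 / (19 + 24)
= 19/43

19/43


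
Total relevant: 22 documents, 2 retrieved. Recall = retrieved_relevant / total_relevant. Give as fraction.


Recall = retrieved_relevant / total_relevant
= 2 / 22
= 2 / (2 + 20)
= 1/11

1/11


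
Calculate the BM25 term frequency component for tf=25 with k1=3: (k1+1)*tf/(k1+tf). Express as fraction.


BM25 TF component = (k1+1)*tf / (k1+tf)
k1 = 3, tf = 25
Numerator = (3+1)*25 = 100
Denominator = 3 + 25 = 28
= 100/28 = 25/7

25/7


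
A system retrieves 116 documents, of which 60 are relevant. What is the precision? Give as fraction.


Precision = relevant_retrieved / total_retrieved
= 60 / 116
= 60 / (60 + 56)
= 15/29

15/29


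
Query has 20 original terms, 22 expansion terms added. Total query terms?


Original terms: 20
Expansion terms: 22
Total = 20 + 22 = 42

42


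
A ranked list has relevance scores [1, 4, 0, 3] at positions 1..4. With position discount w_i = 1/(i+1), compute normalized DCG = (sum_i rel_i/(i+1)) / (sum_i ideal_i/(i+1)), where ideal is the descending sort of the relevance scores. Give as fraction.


Position discount weights w_i = 1/(i+1) for i=1..4:
Weights = [1/2, 1/3, 1/4, 1/5]
Actual relevance: [1, 4, 0, 3]
DCG = 1/2 + 4/3 + 0/4 + 3/5 = 73/30
Ideal relevance (sorted desc): [4, 3, 1, 0]
Ideal DCG = 4/2 + 3/3 + 1/4 + 0/5 = 13/4
nDCG = DCG / ideal_DCG = 73/30 / 13/4 = 146/195

146/195


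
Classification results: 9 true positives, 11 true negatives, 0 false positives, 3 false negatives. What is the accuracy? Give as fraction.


Accuracy = (TP + TN) / (TP + TN + FP + FN)
TP + TN = 9 + 11 = 20
Total = 9 + 11 + 0 + 3 = 23
Accuracy = 20 / 23 = 20/23

20/23


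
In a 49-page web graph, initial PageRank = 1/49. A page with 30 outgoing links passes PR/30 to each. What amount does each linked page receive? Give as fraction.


Initial PR = 1/49 = 1/49
Outlinks = 30
Contribution per link = PR / outlinks
= 1/49 / 30
= 1/1470

1/1470


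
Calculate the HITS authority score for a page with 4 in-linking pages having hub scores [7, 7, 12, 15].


Authority = sum of hub scores of in-linkers
In-link 1: hub score = 7
In-link 2: hub score = 7
In-link 3: hub score = 12
In-link 4: hub score = 15
Authority = 7 + 7 + 12 + 15 = 41

41


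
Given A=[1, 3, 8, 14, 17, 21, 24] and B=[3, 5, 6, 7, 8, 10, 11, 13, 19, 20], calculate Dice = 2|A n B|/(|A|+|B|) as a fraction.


A intersect B = [3, 8]
|A intersect B| = 2
|A| = 7, |B| = 10
Dice = 2*2 / (7+10)
= 4 / 17 = 4/17

4/17


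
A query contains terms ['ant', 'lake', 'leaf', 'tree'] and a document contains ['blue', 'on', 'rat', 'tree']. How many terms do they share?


Query terms: ['ant', 'lake', 'leaf', 'tree']
Document terms: ['blue', 'on', 'rat', 'tree']
Common terms: ['tree']
Overlap count = 1

1


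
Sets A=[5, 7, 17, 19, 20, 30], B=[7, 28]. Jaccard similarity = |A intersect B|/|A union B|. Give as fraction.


A intersect B = [7]
|A intersect B| = 1
A union B = [5, 7, 17, 19, 20, 28, 30]
|A union B| = 7
Jaccard = 1/7 = 1/7

1/7


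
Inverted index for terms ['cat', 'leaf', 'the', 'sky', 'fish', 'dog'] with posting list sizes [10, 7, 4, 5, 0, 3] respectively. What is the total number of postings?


Summing posting list sizes:
'cat': 10 postings
'leaf': 7 postings
'the': 4 postings
'sky': 5 postings
'fish': 0 postings
'dog': 3 postings
Total = 10 + 7 + 4 + 5 + 0 + 3 = 29

29


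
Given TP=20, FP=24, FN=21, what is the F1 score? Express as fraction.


F1 = 2 * P * R / (P + R)
P = TP/(TP+FP) = 20/44 = 5/11
R = TP/(TP+FN) = 20/41 = 20/41
2 * P * R = 2 * 5/11 * 20/41 = 200/451
P + R = 5/11 + 20/41 = 425/451
F1 = 200/451 / 425/451 = 8/17

8/17


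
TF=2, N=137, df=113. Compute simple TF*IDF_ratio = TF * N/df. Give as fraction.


TF * (N/df)
= 2 * (137/113)
= 2 * 137/113
= 274/113

274/113


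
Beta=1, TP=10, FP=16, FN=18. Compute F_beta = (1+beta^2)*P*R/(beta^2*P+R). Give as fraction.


P = TP/(TP+FP) = 10/26 = 5/13
R = TP/(TP+FN) = 10/28 = 5/14
beta^2 = 1^2 = 1
(1 + beta^2) = 2
Numerator = (1+beta^2)*P*R = 25/91
Denominator = beta^2*P + R = 5/13 + 5/14 = 135/182
F_beta = 10/27

10/27


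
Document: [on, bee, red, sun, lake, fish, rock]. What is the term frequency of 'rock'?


Document has 7 words
Scanning for 'rock':
Found at positions: [6]
Count = 1

1


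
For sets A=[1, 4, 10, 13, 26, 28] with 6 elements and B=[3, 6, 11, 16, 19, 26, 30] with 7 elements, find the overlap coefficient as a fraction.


A intersect B = [26]
|A intersect B| = 1
min(|A|, |B|) = min(6, 7) = 6
Overlap = 1 / 6 = 1/6

1/6


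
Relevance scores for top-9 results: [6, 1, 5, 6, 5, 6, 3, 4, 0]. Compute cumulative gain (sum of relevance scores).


Cumulative Gain = sum of relevance scores
Position 1: rel=6, running sum=6
Position 2: rel=1, running sum=7
Position 3: rel=5, running sum=12
Position 4: rel=6, running sum=18
Position 5: rel=5, running sum=23
Position 6: rel=6, running sum=29
Position 7: rel=3, running sum=32
Position 8: rel=4, running sum=36
Position 9: rel=0, running sum=36
CG = 36

36


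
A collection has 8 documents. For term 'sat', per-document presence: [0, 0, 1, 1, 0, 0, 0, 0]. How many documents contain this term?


Checking each document for 'sat':
Doc 1: absent
Doc 2: absent
Doc 3: present
Doc 4: present
Doc 5: absent
Doc 6: absent
Doc 7: absent
Doc 8: absent
df = sum of presences = 0 + 0 + 1 + 1 + 0 + 0 + 0 + 0 = 2

2
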